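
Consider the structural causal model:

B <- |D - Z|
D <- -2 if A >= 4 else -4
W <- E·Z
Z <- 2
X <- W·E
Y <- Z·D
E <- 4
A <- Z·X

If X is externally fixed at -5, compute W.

Under do(X=-5), the mechanism X <- W·E is discarded; X is fixed at -5.
Since W is not a descendant of the intervened variable, it is unaffected.
W = E·Z  [with E=4, Z=2]  = 8

8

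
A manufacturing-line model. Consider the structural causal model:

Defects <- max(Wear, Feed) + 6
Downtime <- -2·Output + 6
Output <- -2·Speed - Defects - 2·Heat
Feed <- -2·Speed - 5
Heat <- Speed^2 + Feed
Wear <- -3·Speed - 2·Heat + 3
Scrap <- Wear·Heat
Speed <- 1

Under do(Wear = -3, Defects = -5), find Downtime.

-24

The joint intervention fixes Wear = -3, Defects = -5, removing each variable's own equation.
Feed = -2·Speed - 5  [with Speed=1]  = -7
Heat = Speed^2 + Feed  [with Speed=1, Feed=-7]  = -6
Output = -2·Speed - Defects - 2·Heat  [with Speed=1, Defects=-5, Heat=-6]  = 15
Downtime = -2·Output + 6  [with Output=15]  = -24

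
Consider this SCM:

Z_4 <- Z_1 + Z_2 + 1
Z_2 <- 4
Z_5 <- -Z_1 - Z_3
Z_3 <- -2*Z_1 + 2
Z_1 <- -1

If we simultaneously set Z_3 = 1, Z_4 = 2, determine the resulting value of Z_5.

0

Setting Z_3 = 1, Z_4 = 2 by intervention discards those variables' equations.
Z_5 = -Z_1 - Z_3  [with Z_1=-1, Z_3=1]  = 0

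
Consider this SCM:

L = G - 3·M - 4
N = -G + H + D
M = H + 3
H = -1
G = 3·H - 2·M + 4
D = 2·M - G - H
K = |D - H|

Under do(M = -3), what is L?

do(M=-3) replaces the equation M = H + 3 with the constant M = -3.
G = 3·H - 2·M + 4  [with H=-1, M=-3]  = 7
L = G - 3·M - 4  [with G=7, M=-3]  = 12

12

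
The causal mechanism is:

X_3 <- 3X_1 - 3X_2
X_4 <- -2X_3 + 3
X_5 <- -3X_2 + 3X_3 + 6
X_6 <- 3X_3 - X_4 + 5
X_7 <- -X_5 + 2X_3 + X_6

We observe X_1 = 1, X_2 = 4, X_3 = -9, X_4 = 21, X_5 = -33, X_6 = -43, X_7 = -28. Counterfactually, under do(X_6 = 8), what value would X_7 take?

Intervening sets X_6 = 8 and removes its equation (X_6 <- 3X_3 - X_4 + 5).
X_3 = 3X_1 - 3X_2  [with X_1=1, X_2=4]  = -9
X_5 = -3X_2 + 3X_3 + 6  [with X_2=4, X_3=-9]  = -33
X_7 = -X_5 + 2X_3 + X_6  [with X_5=-33, X_3=-9, X_6=8]  = 23

23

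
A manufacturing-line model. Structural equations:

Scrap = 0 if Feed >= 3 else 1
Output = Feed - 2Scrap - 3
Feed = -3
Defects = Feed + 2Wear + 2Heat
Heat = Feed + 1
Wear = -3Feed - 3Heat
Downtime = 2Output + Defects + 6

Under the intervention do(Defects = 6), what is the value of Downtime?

The intervention breaks the incoming arrows to Defects: Defects = Feed + 2Wear + 2Heat no longer applies, and Defects = 6.
Scrap = 0 if Feed >= 3 else 1  [with Feed=-3]  = 1
Output = Feed - 2Scrap - 3  [with Feed=-3, Scrap=1]  = -8
Downtime = 2Output + Defects + 6  [with Output=-8, Defects=6]  = -4

-4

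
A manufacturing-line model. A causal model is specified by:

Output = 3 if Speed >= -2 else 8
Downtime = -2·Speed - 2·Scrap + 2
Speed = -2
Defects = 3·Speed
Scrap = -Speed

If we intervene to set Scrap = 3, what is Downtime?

do(Scrap=3) replaces the equation Scrap = -Speed with the constant Scrap = 3.
Downtime = -2·Speed - 2·Scrap + 2  [with Speed=-2, Scrap=3]  = 0

0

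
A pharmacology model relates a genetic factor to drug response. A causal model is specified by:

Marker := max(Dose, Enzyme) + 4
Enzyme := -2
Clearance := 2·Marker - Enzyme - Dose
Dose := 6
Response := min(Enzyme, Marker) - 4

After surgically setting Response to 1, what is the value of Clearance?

16

Intervening sets Response = 1 and removes its equation (Response := min(Enzyme, Marker) - 4).
No directed path runs from Response to Clearance, so Clearance keeps its natural value.
Marker = max(Dose, Enzyme) + 4  [with Dose=6, Enzyme=-2]  = 10
Clearance = 2·Marker - Enzyme - Dose  [with Marker=10, Enzyme=-2, Dose=6]  = 16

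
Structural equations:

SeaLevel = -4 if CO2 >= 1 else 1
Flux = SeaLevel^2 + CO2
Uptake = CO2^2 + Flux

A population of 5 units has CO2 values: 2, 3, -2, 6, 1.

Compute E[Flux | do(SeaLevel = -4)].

18

Every unit gets SeaLevel=-4 under the intervention. Flux values become 18, 19, 14, 22, 17; E[Flux|do(SeaLevel=-4)] = 18.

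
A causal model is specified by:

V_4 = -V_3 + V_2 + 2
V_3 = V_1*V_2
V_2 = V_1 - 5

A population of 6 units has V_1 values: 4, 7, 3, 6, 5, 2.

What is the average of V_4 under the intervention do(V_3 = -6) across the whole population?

The intervention sets V_3=-6 in all 6 units regardless of V_1. Recomputing V_4 per unit gives 7, 10, 6, 9, 8, 5; average 7.5.

7.5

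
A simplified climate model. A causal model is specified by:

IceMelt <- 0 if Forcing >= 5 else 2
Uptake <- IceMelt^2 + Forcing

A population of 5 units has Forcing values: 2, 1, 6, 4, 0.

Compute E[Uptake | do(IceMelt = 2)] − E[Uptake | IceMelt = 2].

Under do(IceMelt=2), IceMelt's equation is replaced by IceMelt=2 for every unit. Per-unit Uptake: 6, 5, 10, 8, 4. Mean = 6.6.
Observing IceMelt=2 restricts to units where IceMelt's equation naturally yields 2: Forcing ∈ {2, 1, 4, 0}. In that subpopulation Uptake = 6, 5, 8, 4, mean 5.75.
Difference = 6.6 − 5.75 = 0.85.

0.85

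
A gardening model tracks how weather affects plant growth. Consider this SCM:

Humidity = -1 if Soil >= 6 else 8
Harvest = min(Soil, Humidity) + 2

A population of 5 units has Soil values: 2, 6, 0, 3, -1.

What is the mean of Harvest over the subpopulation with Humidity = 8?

3

E[Harvest|Humidity=8] averages over only the 4 units with Humidity=8 (Soil = 2, 0, 3, -1): Harvest = 4, 2, 5, 1, mean 3.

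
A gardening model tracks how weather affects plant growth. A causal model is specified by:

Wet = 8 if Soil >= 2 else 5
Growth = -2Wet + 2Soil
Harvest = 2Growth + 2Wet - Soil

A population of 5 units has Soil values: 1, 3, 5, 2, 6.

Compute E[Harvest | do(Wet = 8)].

-5.8

Every unit gets Wet=8 under the intervention. Harvest values become -13, -7, -1, -10, 2; E[Harvest|do(Wet=8)] = -5.8.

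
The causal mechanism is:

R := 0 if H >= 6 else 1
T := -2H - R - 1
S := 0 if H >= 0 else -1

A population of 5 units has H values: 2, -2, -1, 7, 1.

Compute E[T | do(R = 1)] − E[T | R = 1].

-2.8

The intervention sets R=1 in all 5 units regardless of H. Recomputing T per unit gives -6, 2, 0, -16, -4; average -4.8.
E[T|R=1] averages over only the 4 units with R=1 (H = 2, -2, -1, 1): T = -6, 2, 0, -4, mean -2.
Difference = -4.8 − (-2) = -2.8.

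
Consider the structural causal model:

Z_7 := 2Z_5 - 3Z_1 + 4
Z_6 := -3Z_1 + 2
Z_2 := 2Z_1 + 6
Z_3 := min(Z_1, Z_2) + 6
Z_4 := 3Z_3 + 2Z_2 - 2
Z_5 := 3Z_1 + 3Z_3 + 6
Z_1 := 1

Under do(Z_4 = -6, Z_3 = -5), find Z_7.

The joint intervention fixes Z_4 = -6, Z_3 = -5, removing each variable's own equation.
Z_5 = 3Z_1 + 3Z_3 + 6  [with Z_1=1, Z_3=-5]  = -6
Z_7 = 2Z_5 - 3Z_1 + 4  [with Z_5=-6, Z_1=1]  = -11

-11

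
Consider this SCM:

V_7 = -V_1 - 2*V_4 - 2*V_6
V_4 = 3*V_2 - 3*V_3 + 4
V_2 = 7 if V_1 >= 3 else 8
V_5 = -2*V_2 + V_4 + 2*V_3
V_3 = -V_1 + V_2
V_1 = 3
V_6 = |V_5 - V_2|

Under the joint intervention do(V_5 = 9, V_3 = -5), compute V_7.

The joint intervention fixes V_5 = 9, V_3 = -5, removing each variable's own equation.
V_2 = 7 if V_1 >= 3 else 8  [with V_1=3]  = 7
V_4 = 3*V_2 - 3*V_3 + 4  [with V_2=7, V_3=-5]  = 40
V_6 = |V_5 - V_2|  [with V_5=9, V_2=7]  = 2
V_7 = -V_1 - 2*V_4 - 2*V_6  [with V_1=3, V_4=40, V_6=2]  = -87

-87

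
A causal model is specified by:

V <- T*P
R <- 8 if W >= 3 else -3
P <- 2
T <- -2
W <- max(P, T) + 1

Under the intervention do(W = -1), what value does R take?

The intervention breaks the incoming arrows to W: W <- max(P, T) + 1 no longer applies, and W = -1.
R = 8 if W >= 3 else -3  [with W=-1]  = -3

-3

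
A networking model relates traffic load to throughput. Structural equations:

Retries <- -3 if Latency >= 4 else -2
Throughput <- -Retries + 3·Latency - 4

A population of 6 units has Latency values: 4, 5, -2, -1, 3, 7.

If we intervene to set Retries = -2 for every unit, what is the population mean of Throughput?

6

Under do(Retries=-2), Retries's equation is replaced by Retries=-2 for every unit. Per-unit Throughput: 10, 13, -8, -5, 7, 19. Mean = 6.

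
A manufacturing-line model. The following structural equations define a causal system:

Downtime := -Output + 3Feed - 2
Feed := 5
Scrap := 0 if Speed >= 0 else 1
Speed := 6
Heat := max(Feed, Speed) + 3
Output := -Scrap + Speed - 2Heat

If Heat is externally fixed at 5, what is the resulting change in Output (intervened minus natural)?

8

do(Heat=5) replaces the equation Heat := max(Feed, Speed) + 3 with the constant Heat = 5.
Scrap = 0 if Speed >= 0 else 1  [with Speed=6]  = 0
Output = -Scrap + Speed - 2Heat  [with Scrap=0, Speed=6, Heat=5]  = -4
Without intervention: Heat = max(Feed, Speed) + 3  [with Feed=5, Speed=6]  = 9; Scrap = 0 if Speed >= 0 else 1  [with Speed=6]  = 0; Output = -Scrap + Speed - 2Heat  [with Scrap=0, Speed=6, Heat=9]  = -12.
Change = -4 − (-12) = 8.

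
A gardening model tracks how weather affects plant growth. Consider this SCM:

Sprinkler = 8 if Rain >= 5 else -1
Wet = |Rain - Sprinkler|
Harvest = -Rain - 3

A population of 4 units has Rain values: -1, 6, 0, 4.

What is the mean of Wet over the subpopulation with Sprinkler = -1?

2

Conditioning on Sprinkler=-1 selects the 3 unit(s) with Rain ∈ {-1, 0, 4}. Their Wet values: 0, 1, 5. Mean = 2.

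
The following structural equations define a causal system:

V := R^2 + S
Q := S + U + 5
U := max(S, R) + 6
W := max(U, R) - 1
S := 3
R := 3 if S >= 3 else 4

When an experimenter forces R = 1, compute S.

3

Under do(R=1), the mechanism R := 3 if S >= 3 else 4 is discarded; R is fixed at 1.
S is not downstream of the intervention, so its value is determined by the original equations.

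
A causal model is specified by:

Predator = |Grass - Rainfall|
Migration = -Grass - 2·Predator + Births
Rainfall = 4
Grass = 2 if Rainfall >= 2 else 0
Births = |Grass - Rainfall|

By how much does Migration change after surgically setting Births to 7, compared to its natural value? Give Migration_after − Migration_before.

Intervening sets Births = 7 and removes its equation (Births = |Grass - Rainfall|).
Grass = 2 if Rainfall >= 2 else 0  [with Rainfall=4]  = 2
Predator = |Grass - Rainfall|  [with Grass=2, Rainfall=4]  = 2
Migration = -Grass - 2·Predator + Births  [with Grass=2, Predator=2, Births=7]  = 1
Without intervention: Grass = 2 if Rainfall >= 2 else 0  [with Rainfall=4]  = 2; Predator = |Grass - Rainfall|  [with Grass=2, Rainfall=4]  = 2; Births = |Grass - Rainfall|  [with Grass=2, Rainfall=4]  = 2; Migration = -Grass - 2·Predator + Births  [with Grass=2, Predator=2, Births=2]  = -4.
Change = 1 − (-4) = 5.

5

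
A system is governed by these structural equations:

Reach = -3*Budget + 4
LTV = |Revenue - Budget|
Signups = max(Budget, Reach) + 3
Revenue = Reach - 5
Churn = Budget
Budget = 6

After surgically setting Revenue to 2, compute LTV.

4

The intervention breaks the incoming arrows to Revenue: Revenue = Reach - 5 no longer applies, and Revenue = 2.
LTV = |Revenue - Budget|  [with Revenue=2, Budget=6]  = 4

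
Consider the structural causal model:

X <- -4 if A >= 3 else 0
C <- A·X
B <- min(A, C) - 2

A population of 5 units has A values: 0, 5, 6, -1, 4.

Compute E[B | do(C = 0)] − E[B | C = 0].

Every unit gets C=0 under the intervention. B values become -2, -2, -2, -3, -2; E[B|do(C=0)] = -2.2.
Observing C=0 restricts to units where C's equation naturally yields 0: A ∈ {0, -1}. In that subpopulation B = -2, -3, mean -2.5.
Difference = -2.2 − (-2.5) = 0.3.

0.3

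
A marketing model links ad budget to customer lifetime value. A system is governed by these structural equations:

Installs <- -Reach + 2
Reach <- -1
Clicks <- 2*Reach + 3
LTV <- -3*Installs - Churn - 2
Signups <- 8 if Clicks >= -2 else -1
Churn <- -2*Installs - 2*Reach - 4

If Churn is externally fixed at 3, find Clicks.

1

Under do(Churn=3), the mechanism Churn <- -2*Installs - 2*Reach - 4 is discarded; Churn is fixed at 3.
No directed path runs from Churn to Clicks, so Clicks keeps its natural value.
Clicks = 2*Reach + 3  [with Reach=-1]  = 1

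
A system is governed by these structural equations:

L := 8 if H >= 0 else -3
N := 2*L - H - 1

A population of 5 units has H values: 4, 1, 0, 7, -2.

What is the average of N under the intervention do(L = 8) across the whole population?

The intervention sets L=8 in all 5 units regardless of H. Recomputing N per unit gives 11, 14, 15, 8, 17; average 13.

13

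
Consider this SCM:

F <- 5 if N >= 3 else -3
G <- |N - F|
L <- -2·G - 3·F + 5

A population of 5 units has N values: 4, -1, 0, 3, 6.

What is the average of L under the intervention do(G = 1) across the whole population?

do(G=1) breaks G's dependence on N. With G=1 fixed, L across the units is -12, 12, 12, -12, -12, mean -2.4.

-2.4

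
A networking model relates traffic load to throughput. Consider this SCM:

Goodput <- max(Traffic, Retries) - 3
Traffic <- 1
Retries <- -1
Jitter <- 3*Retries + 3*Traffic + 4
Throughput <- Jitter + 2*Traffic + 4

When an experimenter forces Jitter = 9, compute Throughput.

15

The intervention breaks the incoming arrows to Jitter: Jitter <- 3*Retries + 3*Traffic + 4 no longer applies, and Jitter = 9.
Throughput = Jitter + 2*Traffic + 4  [with Jitter=9, Traffic=1]  = 15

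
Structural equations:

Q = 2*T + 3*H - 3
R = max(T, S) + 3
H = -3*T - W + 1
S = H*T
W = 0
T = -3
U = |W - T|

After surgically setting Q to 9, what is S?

-30

The intervention breaks the incoming arrows to Q: Q = 2*T + 3*H - 3 no longer applies, and Q = 9.
Since S is not a descendant of the intervened variable, it is unaffected.
H = -3*T - W + 1  [with T=-3, W=0]  = 10
S = H*T  [with H=10, T=-3]  = -30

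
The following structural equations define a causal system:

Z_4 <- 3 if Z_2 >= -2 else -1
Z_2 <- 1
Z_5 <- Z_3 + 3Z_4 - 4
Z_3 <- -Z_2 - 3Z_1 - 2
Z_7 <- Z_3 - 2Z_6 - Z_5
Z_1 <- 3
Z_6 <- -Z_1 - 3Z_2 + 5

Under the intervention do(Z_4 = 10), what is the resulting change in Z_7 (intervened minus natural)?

The intervention breaks the incoming arrows to Z_4: Z_4 <- 3 if Z_2 >= -2 else -1 no longer applies, and Z_4 = 10.
Z_3 = -Z_2 - 3Z_1 - 2  [with Z_2=1, Z_1=3]  = -12
Z_5 = Z_3 + 3Z_4 - 4  [with Z_3=-12, Z_4=10]  = 14
Z_6 = -Z_1 - 3Z_2 + 5  [with Z_1=3, Z_2=1]  = -1
Z_7 = Z_3 - 2Z_6 - Z_5  [with Z_3=-12, Z_6=-1, Z_5=14]  = -24
Without intervention: Z_3 = -Z_2 - 3Z_1 - 2  [with Z_2=1, Z_1=3]  = -12; Z_4 = 3 if Z_2 >= -2 else -1  [with Z_2=1]  = 3; Z_5 = Z_3 + 3Z_4 - 4  [with Z_3=-12, Z_4=3]  = -7; Z_6 = -Z_1 - 3Z_2 + 5  [with Z_1=3, Z_2=1]  = -1; Z_7 = Z_3 - 2Z_6 - Z_5  [with Z_3=-12, Z_6=-1, Z_5=-7]  = -3.
Change = -24 − (-3) = -21.

-21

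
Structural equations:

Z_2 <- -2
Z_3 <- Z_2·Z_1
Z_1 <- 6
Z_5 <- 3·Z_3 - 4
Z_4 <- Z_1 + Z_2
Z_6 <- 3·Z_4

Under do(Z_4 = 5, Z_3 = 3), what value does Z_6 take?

The joint intervention fixes Z_4 = 5, Z_3 = 3, removing each variable's own equation.
Z_6 = 3·Z_4  [with Z_4=5]  = 15

15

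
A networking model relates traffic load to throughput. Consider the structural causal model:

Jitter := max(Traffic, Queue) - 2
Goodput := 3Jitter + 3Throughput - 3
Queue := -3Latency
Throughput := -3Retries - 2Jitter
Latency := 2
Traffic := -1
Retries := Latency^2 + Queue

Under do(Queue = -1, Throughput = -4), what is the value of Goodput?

Under do(Queue = -1, Throughput = -4), each intervened variable's structural equation is replaced by its fixed value.
Jitter = max(Traffic, Queue) - 2  [with Traffic=-1, Queue=-1]  = -3
Goodput = 3Jitter + 3Throughput - 3  [with Jitter=-3, Throughput=-4]  = -24

-24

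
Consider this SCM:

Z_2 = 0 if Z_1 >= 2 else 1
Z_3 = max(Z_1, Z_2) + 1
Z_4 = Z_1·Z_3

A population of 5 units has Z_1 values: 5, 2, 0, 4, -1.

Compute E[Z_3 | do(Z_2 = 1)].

do(Z_2=1) breaks Z_2's dependence on Z_1. With Z_2=1 fixed, Z_3 across the units is 6, 3, 2, 5, 2, mean 3.6.

3.6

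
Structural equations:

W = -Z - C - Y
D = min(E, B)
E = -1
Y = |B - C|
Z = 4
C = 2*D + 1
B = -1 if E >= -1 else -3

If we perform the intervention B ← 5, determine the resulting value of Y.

The intervention breaks the incoming arrows to B: B = -1 if E >= -1 else -3 no longer applies, and B = 5.
D = min(E, B)  [with E=-1, B=5]  = -1
C = 2*D + 1  [with D=-1]  = -1
Y = |B - C|  [with B=5, C=-1]  = 6

6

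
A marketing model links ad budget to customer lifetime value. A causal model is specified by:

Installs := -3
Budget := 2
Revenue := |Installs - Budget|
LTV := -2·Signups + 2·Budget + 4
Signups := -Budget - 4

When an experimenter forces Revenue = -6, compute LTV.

Intervening sets Revenue = -6 and removes its equation (Revenue := |Installs - Budget|).
No directed path runs from Revenue to LTV, so LTV keeps its natural value.
Signups = -Budget - 4  [with Budget=2]  = -6
LTV = -2·Signups + 2·Budget + 4  [with Signups=-6, Budget=2]  = 20

20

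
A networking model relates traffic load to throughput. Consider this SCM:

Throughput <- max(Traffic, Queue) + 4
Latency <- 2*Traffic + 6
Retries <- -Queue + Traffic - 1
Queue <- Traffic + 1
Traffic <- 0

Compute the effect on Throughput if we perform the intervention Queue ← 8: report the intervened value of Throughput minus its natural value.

do(Queue=8) replaces the equation Queue <- Traffic + 1 with the constant Queue = 8.
Throughput = max(Traffic, Queue) + 4  [with Traffic=0, Queue=8]  = 12
Without intervention: Queue = Traffic + 1  [with Traffic=0]  = 1; Throughput = max(Traffic, Queue) + 4  [with Traffic=0, Queue=1]  = 5.
Change = 12 − 5 = 7.

7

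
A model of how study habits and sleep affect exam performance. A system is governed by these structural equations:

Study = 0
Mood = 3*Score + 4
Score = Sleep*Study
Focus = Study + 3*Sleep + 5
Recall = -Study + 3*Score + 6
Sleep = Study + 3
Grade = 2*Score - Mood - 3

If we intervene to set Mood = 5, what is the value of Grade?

Under do(Mood=5), the mechanism Mood = 3*Score + 4 is discarded; Mood is fixed at 5.
Sleep = Study + 3  [with Study=0]  = 3
Score = Sleep*Study  [with Sleep=3, Study=0]  = 0
Grade = 2*Score - Mood - 3  [with Score=0, Mood=5]  = -8

-8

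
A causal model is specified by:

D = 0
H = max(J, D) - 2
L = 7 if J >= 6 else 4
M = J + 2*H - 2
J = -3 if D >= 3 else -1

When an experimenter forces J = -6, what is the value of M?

do(J=-6) replaces the equation J = -3 if D >= 3 else -1 with the constant J = -6.
H = max(J, D) - 2  [with J=-6, D=0]  = -2
M = J + 2*H - 2  [with J=-6, H=-2]  = -12

-12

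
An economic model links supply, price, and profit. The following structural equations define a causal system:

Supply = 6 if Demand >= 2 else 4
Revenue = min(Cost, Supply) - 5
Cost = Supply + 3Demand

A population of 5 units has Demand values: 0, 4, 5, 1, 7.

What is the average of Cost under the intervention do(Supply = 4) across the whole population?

14.2

Every unit gets Supply=4 under the intervention. Cost values become 4, 16, 19, 7, 25; E[Cost|do(Supply=4)] = 14.2.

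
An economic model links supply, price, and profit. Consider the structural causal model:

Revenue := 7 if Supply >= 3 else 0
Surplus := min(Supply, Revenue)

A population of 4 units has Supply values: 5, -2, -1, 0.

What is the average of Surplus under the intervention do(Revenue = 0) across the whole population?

-0.75

Under do(Revenue=0), Revenue's equation is replaced by Revenue=0 for every unit. Per-unit Surplus: 0, -2, -1, 0. Mean = -0.75.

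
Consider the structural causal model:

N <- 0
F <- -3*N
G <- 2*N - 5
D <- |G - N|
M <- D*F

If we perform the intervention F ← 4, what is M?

do(F=4) replaces the equation F <- -3*N with the constant F = 4.
G = 2*N - 5  [with N=0]  = -5
D = |G - N|  [with G=-5, N=0]  = 5
M = D*F  [with D=5, F=4]  = 20

20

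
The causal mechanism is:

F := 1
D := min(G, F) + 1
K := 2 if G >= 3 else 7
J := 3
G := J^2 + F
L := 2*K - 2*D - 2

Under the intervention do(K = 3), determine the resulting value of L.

Under do(K=3), the mechanism K := 2 if G >= 3 else 7 is discarded; K is fixed at 3.
G = J^2 + F  [with J=3, F=1]  = 10
D = min(G, F) + 1  [with G=10, F=1]  = 2
L = 2*K - 2*D - 2  [with K=3, D=2]  = 0

0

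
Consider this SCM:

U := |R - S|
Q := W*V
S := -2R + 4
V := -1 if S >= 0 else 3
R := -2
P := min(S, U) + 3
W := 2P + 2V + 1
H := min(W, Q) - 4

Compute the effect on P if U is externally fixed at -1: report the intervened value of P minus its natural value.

The intervention breaks the incoming arrows to U: U := |R - S| no longer applies, and U = -1.
S = -2R + 4  [with R=-2]  = 8
P = min(S, U) + 3  [with S=8, U=-1]  = 2
Without intervention: S = -2R + 4  [with R=-2]  = 8; U = |R - S|  [with R=-2, S=8]  = 10; P = min(S, U) + 3  [with S=8, U=10]  = 11.
Change = 2 − 11 = -9.

-9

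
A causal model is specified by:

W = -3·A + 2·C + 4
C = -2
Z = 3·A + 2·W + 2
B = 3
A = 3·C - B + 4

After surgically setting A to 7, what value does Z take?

-19

do(A=7) replaces the equation A = 3·C - B + 4 with the constant A = 7.
W = -3·A + 2·C + 4  [with A=7, C=-2]  = -21
Z = 3·A + 2·W + 2  [with A=7, W=-21]  = -19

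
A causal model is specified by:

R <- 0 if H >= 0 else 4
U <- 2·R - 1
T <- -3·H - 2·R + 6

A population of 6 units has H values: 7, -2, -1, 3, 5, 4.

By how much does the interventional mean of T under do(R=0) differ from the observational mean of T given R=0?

6.25

Every unit gets R=0 under the intervention. T values become -15, 12, 9, -3, -9, -6; E[T|do(R=0)] = -2.
Observing R=0 restricts to units where R's equation naturally yields 0: H ∈ {7, 3, 5, 4}. In that subpopulation T = -15, -3, -9, -6, mean -8.25.
Difference = -2 − (-8.25) = 6.25.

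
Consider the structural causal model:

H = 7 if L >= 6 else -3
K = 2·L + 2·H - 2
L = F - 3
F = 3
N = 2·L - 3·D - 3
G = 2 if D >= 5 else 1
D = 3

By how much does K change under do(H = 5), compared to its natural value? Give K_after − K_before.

Under do(H=5), the mechanism H = 7 if L >= 6 else -3 is discarded; H is fixed at 5.
L = F - 3  [with F=3]  = 0
K = 2·L + 2·H - 2  [with L=0, H=5]  = 8
Without intervention: L = F - 3  [with F=3]  = 0; H = 7 if L >= 6 else -3  [with L=0]  = -3; K = 2·L + 2·H - 2  [with L=0, H=-3]  = -8.
Change = 8 − (-8) = 16.

16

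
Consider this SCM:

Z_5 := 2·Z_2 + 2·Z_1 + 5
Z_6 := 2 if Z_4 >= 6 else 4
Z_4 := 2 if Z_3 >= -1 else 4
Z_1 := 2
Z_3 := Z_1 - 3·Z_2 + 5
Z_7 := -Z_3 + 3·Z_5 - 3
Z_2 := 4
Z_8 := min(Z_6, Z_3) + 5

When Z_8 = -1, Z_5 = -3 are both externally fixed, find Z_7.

Under do(Z_8 = -1, Z_5 = -3), each intervened variable's structural equation is replaced by its fixed value.
Z_3 = Z_1 - 3·Z_2 + 5  [with Z_1=2, Z_2=4]  = -5
Z_7 = -Z_3 + 3·Z_5 - 3  [with Z_3=-5, Z_5=-3]  = -7

-7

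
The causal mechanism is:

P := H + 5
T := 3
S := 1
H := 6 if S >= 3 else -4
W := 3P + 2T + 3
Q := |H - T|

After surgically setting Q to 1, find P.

1

do(Q=1) replaces the equation Q := |H - T| with the constant Q = 1.
No directed path runs from Q to P, so P keeps its natural value.
H = 6 if S >= 3 else -4  [with S=1]  = -4
P = H + 5  [with H=-4]  = 1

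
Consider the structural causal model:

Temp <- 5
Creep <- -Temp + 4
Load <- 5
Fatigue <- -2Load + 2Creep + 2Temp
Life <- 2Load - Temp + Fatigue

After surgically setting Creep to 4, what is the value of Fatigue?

The intervention breaks the incoming arrows to Creep: Creep <- -Temp + 4 no longer applies, and Creep = 4.
Fatigue = -2Load + 2Creep + 2Temp  [with Load=5, Creep=4, Temp=5]  = 8

8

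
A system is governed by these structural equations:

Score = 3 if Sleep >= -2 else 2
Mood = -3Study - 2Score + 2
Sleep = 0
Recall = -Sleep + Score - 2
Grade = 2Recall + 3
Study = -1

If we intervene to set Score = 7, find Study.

Under do(Score=7), the mechanism Score = 3 if Sleep >= -2 else 2 is discarded; Score is fixed at 7.
Study is not downstream of the intervention, so its value is determined by the original equations.

-1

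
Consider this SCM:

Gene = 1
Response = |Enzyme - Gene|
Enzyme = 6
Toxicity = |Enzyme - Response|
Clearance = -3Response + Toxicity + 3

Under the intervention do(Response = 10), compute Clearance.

do(Response=10) replaces the equation Response = |Enzyme - Gene| with the constant Response = 10.
Toxicity = |Enzyme - Response|  [with Enzyme=6, Response=10]  = 4
Clearance = -3Response + Toxicity + 3  [with Response=10, Toxicity=4]  = -23

-23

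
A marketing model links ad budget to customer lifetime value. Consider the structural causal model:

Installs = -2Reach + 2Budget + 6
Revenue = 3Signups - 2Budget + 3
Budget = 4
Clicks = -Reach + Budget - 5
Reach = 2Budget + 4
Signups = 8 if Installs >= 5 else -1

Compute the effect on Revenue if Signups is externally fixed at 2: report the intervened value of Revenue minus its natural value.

The intervention breaks the incoming arrows to Signups: Signups = 8 if Installs >= 5 else -1 no longer applies, and Signups = 2.
Revenue = 3Signups - 2Budget + 3  [with Signups=2, Budget=4]  = 1
Without intervention: Reach = 2Budget + 4  [with Budget=4]  = 12; Installs = -2Reach + 2Budget + 6  [with Reach=12, Budget=4]  = -10; Signups = 8 if Installs >= 5 else -1  [with Installs=-10]  = -1; Revenue = 3Signups - 2Budget + 3  [with Signups=-1, Budget=4]  = -8.
Change = 1 − (-8) = 9.

9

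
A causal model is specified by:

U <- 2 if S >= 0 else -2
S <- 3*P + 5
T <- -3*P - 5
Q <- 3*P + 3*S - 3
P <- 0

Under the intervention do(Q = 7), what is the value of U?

2

Intervening sets Q = 7 and removes its equation (Q <- 3*P + 3*S - 3).
No directed path runs from Q to U, so U keeps its natural value.
S = 3*P + 5  [with P=0]  = 5
U = 2 if S >= 0 else -2  [with S=5]  = 2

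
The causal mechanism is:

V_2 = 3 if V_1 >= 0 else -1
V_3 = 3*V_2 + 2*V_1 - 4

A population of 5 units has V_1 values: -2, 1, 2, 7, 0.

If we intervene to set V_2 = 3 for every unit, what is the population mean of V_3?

8.2

Every unit gets V_2=3 under the intervention. V_3 values become 1, 7, 9, 19, 5; E[V_3|do(V_2=3)] = 8.2.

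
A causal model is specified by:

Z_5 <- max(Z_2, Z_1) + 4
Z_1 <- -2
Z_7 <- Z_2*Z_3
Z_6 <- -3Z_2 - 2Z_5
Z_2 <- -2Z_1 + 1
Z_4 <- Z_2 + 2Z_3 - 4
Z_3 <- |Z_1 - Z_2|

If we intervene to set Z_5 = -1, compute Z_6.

-13

The intervention breaks the incoming arrows to Z_5: Z_5 <- max(Z_2, Z_1) + 4 no longer applies, and Z_5 = -1.
Z_2 = -2Z_1 + 1  [with Z_1=-2]  = 5
Z_6 = -3Z_2 - 2Z_5  [with Z_2=5, Z_5=-1]  = -13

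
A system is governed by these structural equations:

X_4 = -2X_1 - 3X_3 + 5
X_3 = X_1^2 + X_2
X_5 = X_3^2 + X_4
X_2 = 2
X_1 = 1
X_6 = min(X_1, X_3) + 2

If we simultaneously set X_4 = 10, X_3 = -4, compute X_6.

The joint intervention fixes X_4 = 10, X_3 = -4, removing each variable's own equation.
X_6 = min(X_1, X_3) + 2  [with X_1=1, X_3=-4]  = -2

-2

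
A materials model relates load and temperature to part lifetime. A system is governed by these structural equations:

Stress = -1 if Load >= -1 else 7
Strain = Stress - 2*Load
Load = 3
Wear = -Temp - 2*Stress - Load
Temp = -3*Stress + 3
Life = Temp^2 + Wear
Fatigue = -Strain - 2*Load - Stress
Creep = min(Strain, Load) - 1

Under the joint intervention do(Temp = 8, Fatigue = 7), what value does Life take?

55

Setting Temp = 8, Fatigue = 7 by intervention discards those variables' equations.
Stress = -1 if Load >= -1 else 7  [with Load=3]  = -1
Wear = -Temp - 2*Stress - Load  [with Temp=8, Stress=-1, Load=3]  = -9
Life = Temp^2 + Wear  [with Temp=8, Wear=-9]  = 55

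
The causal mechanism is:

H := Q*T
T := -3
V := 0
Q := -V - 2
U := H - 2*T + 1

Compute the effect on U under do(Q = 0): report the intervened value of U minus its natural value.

-6

do(Q=0) replaces the equation Q := -V - 2 with the constant Q = 0.
H = Q*T  [with Q=0, T=-3]  = 0
U = H - 2*T + 1  [with H=0, T=-3]  = 7
Without intervention: Q = -V - 2  [with V=0]  = -2; H = Q*T  [with Q=-2, T=-3]  = 6; U = H - 2*T + 1  [with H=6, T=-3]  = 13.
Change = 7 − 13 = -6.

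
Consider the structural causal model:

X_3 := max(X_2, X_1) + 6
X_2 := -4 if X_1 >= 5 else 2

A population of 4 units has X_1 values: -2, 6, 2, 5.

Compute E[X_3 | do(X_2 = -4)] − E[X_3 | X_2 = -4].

Every unit gets X_2=-4 under the intervention. X_3 values become 4, 12, 8, 11; E[X_3|do(X_2=-4)] = 8.75.
Conditioning on X_2=-4 selects the 2 unit(s) with X_1 ∈ {6, 5}. Their X_3 values: 12, 11. Mean = 11.5.
Difference = 8.75 − 11.5 = -2.75.

-2.75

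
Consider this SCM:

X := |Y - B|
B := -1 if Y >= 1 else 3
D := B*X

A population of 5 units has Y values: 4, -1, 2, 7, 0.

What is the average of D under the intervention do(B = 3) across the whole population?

Every unit gets B=3 under the intervention. D values become 3, 12, 3, 12, 9; E[D|do(B=3)] = 7.8.

7.8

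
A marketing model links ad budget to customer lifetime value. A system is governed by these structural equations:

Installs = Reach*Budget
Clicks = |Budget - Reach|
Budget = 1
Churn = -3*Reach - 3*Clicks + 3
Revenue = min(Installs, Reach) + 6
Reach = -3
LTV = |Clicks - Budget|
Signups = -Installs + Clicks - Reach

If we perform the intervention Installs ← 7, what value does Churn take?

0

Under do(Installs=7), the mechanism Installs = Reach*Budget is discarded; Installs is fixed at 7.
Since Churn is not a descendant of the intervened variable, it is unaffected.
Clicks = |Budget - Reach|  [with Budget=1, Reach=-3]  = 4
Churn = -3*Reach - 3*Clicks + 3  [with Reach=-3, Clicks=4]  = 0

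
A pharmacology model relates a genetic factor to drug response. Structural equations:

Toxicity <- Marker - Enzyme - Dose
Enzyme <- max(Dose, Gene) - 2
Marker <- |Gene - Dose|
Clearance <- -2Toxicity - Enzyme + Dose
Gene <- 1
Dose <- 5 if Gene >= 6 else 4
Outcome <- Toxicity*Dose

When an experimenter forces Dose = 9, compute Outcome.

-72

Under do(Dose=9), the mechanism Dose <- 5 if Gene >= 6 else 4 is discarded; Dose is fixed at 9.
Enzyme = max(Dose, Gene) - 2  [with Dose=9, Gene=1]  = 7
Marker = |Gene - Dose|  [with Gene=1, Dose=9]  = 8
Toxicity = Marker - Enzyme - Dose  [with Marker=8, Enzyme=7, Dose=9]  = -8
Outcome = Toxicity*Dose  [with Toxicity=-8, Dose=9]  = -72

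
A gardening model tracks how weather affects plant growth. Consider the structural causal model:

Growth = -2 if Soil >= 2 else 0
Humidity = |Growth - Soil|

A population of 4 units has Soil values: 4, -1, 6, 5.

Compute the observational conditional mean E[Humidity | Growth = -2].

E[Humidity|Growth=-2] averages over only the 3 units with Growth=-2 (Soil = 4, 6, 5): Humidity = 6, 8, 7, mean 7.

7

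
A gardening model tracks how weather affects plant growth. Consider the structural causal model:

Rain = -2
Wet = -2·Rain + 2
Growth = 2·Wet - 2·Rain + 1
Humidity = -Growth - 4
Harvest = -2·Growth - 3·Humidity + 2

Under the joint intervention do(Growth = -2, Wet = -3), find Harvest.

Setting Growth = -2, Wet = -3 by intervention discards those variables' equations.
Humidity = -Growth - 4  [with Growth=-2]  = -2
Harvest = -2·Growth - 3·Humidity + 2  [with Growth=-2, Humidity=-2]  = 12

12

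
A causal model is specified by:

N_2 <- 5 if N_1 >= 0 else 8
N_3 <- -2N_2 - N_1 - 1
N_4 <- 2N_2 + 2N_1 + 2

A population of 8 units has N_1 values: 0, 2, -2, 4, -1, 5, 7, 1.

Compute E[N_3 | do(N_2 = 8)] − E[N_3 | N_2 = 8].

-3.5

Every unit gets N_2=8 under the intervention. N_3 values become -17, -19, -15, -21, -16, -22, -24, -18; E[N_3|do(N_2=8)] = -19.
E[N_3|N_2=8] averages over only the 2 units with N_2=8 (N_1 = -2, -1): N_3 = -15, -16, mean -15.5.
Difference = -19 − (-15.5) = -3.5.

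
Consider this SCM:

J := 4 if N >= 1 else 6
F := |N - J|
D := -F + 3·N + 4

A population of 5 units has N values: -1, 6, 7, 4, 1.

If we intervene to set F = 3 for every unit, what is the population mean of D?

Every unit gets F=3 under the intervention. D values become -2, 19, 22, 13, 4; E[D|do(F=3)] = 11.2.

11.2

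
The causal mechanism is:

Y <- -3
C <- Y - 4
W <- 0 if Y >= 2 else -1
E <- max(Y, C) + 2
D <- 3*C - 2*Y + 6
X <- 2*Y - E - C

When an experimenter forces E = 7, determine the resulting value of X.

-6

do(E=7) replaces the equation E <- max(Y, C) + 2 with the constant E = 7.
C = Y - 4  [with Y=-3]  = -7
X = 2*Y - E - C  [with Y=-3, E=7, C=-7]  = -6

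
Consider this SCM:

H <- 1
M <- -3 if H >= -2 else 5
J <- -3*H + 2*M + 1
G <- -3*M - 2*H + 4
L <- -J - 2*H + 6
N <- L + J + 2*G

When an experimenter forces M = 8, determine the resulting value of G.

-22

Under do(M=8), the mechanism M <- -3 if H >= -2 else 5 is discarded; M is fixed at 8.
G = -3*M - 2*H + 4  [with M=8, H=1]  = -22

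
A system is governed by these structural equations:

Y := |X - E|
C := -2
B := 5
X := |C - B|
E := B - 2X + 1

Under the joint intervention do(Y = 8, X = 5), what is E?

-4

Under do(Y = 8, X = 5), each intervened variable's structural equation is replaced by its fixed value.
E = B - 2X + 1  [with B=5, X=5]  = -4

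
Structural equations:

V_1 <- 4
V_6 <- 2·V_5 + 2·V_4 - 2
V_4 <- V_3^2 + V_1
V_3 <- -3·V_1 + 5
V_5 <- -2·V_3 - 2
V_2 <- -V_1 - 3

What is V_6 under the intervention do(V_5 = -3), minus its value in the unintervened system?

The intervention breaks the incoming arrows to V_5: V_5 <- -2·V_3 - 2 no longer applies, and V_5 = -3.
V_3 = -3·V_1 + 5  [with V_1=4]  = -7
V_4 = V_3^2 + V_1  [with V_3=-7, V_1=4]  = 53
V_6 = 2·V_5 + 2·V_4 - 2  [with V_5=-3, V_4=53]  = 98
Without intervention: V_3 = -3·V_1 + 5  [with V_1=4]  = -7; V_4 = V_3^2 + V_1  [with V_3=-7, V_1=4]  = 53; V_5 = -2·V_3 - 2  [with V_3=-7]  = 12; V_6 = 2·V_5 + 2·V_4 - 2  [with V_5=12, V_4=53]  = 128.
Change = 98 − 128 = -30.

-30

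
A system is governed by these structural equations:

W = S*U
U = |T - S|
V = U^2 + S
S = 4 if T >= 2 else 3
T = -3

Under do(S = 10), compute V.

Under do(S=10), the mechanism S = 4 if T >= 2 else 3 is discarded; S is fixed at 10.
U = |T - S|  [with T=-3, S=10]  = 13
V = U^2 + S  [with U=13, S=10]  = 179

179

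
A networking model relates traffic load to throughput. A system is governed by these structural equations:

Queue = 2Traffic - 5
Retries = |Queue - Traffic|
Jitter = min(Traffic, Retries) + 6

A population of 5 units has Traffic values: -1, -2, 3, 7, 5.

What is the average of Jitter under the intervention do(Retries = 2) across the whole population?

6.6

Every unit gets Retries=2 under the intervention. Jitter values become 5, 4, 8, 8, 8; E[Jitter|do(Retries=2)] = 6.6.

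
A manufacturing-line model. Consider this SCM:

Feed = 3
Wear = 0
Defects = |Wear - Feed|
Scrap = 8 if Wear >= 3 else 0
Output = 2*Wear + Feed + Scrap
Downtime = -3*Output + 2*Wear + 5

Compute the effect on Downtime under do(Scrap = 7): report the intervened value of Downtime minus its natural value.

Under do(Scrap=7), the mechanism Scrap = 8 if Wear >= 3 else 0 is discarded; Scrap is fixed at 7.
Output = 2*Wear + Feed + Scrap  [with Wear=0, Feed=3, Scrap=7]  = 10
Downtime = -3*Output + 2*Wear + 5  [with Output=10, Wear=0]  = -25
Without intervention: Scrap = 8 if Wear >= 3 else 0  [with Wear=0]  = 0; Output = 2*Wear + Feed + Scrap  [with Wear=0, Feed=3, Scrap=0]  = 3; Downtime = -3*Output + 2*Wear + 5  [with Output=3, Wear=0]  = -4.
Change = -25 − (-4) = -21.

-21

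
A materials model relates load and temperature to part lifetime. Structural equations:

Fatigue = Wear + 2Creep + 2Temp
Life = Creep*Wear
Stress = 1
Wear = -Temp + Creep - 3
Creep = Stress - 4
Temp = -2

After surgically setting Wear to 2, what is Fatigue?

-8

Intervening sets Wear = 2 and removes its equation (Wear = -Temp + Creep - 3).
Creep = Stress - 4  [with Stress=1]  = -3
Fatigue = Wear + 2Creep + 2Temp  [with Wear=2, Creep=-3, Temp=-2]  = -8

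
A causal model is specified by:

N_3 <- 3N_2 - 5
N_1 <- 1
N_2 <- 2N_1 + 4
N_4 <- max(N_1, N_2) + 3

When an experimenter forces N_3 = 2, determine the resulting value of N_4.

The intervention breaks the incoming arrows to N_3: N_3 <- 3N_2 - 5 no longer applies, and N_3 = 2.
N_4 is not downstream of the intervention, so its value is determined by the original equations.
N_2 = 2N_1 + 4  [with N_1=1]  = 6
N_4 = max(N_1, N_2) + 3  [with N_1=1, N_2=6]  = 9

9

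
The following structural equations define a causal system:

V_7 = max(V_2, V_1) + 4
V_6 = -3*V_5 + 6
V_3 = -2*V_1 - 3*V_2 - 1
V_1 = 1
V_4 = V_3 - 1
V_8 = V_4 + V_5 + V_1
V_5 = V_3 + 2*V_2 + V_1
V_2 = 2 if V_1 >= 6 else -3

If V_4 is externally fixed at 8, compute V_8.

do(V_4=8) replaces the equation V_4 = V_3 - 1 with the constant V_4 = 8.
V_2 = 2 if V_1 >= 6 else -3  [with V_1=1]  = -3
V_3 = -2*V_1 - 3*V_2 - 1  [with V_1=1, V_2=-3]  = 6
V_5 = V_3 + 2*V_2 + V_1  [with V_3=6, V_2=-3, V_1=1]  = 1
V_8 = V_4 + V_5 + V_1  [with V_4=8, V_5=1, V_1=1]  = 10

10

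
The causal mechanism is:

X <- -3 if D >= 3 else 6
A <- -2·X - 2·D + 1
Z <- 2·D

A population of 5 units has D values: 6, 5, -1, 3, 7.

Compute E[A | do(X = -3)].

-1

Under do(X=-3), X's equation is replaced by X=-3 for every unit. Per-unit A: -5, -3, 9, 1, -7. Mean = -1.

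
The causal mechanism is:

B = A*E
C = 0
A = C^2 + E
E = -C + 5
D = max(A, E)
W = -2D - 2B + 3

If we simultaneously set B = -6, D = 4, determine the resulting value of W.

7

The joint intervention fixes B = -6, D = 4, removing each variable's own equation.
W = -2D - 2B + 3  [with D=4, B=-6]  = 7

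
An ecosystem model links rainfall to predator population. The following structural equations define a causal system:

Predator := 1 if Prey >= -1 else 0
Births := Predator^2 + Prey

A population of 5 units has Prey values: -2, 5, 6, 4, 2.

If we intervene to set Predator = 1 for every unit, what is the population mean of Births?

Under do(Predator=1), Predator's equation is replaced by Predator=1 for every unit. Per-unit Births: -1, 6, 7, 5, 3. Mean = 4.

4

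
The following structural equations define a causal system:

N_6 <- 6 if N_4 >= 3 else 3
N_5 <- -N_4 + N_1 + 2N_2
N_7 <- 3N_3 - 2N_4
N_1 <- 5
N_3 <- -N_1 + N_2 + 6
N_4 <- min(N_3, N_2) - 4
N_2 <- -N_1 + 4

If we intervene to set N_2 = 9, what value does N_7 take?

Under do(N_2=9), the mechanism N_2 <- -N_1 + 4 is discarded; N_2 is fixed at 9.
N_3 = -N_1 + N_2 + 6  [with N_1=5, N_2=9]  = 10
N_4 = min(N_3, N_2) - 4  [with N_3=10, N_2=9]  = 5
N_7 = 3N_3 - 2N_4  [with N_3=10, N_4=5]  = 20

20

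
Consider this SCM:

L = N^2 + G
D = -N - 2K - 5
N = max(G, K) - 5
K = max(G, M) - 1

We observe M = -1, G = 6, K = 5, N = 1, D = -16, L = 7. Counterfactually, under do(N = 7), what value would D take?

Intervening sets N = 7 and removes its equation (N = max(G, K) - 5).
K = max(G, M) - 1  [with G=6, M=-1]  = 5
D = -N - 2K - 5  [with N=7, K=5]  = -22

-22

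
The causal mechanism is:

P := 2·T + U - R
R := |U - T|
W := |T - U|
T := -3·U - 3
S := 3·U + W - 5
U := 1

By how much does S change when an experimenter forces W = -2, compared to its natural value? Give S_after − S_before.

The intervention breaks the incoming arrows to W: W := |T - U| no longer applies, and W = -2.
S = 3·U + W - 5  [with U=1, W=-2]  = -4
Without intervention: T = -3·U - 3  [with U=1]  = -6; W = |T - U|  [with T=-6, U=1]  = 7; S = 3·U + W - 5  [with U=1, W=7]  = 5.
Change = -4 − 5 = -9.

-9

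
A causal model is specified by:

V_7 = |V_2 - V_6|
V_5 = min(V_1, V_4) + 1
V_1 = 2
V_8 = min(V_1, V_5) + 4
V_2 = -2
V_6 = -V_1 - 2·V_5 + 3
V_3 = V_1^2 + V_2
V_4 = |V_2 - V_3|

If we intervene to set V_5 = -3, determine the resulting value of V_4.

4

The intervention breaks the incoming arrows to V_5: V_5 = min(V_1, V_4) + 1 no longer applies, and V_5 = -3.
Since V_4 is not a descendant of the intervened variable, it is unaffected.
V_3 = V_1^2 + V_2  [with V_1=2, V_2=-2]  = 2
V_4 = |V_2 - V_3|  [with V_2=-2, V_3=2]  = 4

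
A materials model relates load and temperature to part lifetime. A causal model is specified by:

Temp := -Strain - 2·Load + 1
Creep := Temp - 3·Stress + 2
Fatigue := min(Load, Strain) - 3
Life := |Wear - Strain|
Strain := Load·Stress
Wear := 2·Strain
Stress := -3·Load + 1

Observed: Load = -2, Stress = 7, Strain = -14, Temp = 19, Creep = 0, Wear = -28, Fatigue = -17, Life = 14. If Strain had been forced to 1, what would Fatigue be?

The intervention breaks the incoming arrows to Strain: Strain := Load·Stress no longer applies, and Strain = 1.
Fatigue = min(Load, Strain) - 3  [with Load=-2, Strain=1]  = -5

-5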